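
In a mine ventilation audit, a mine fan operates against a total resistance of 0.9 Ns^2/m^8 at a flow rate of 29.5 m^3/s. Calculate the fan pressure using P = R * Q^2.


Compute Q^2:
Q^2 = 29.5^2 = 870.25
Compute pressure:
P = R * Q^2 = 0.9 * 870.25
= 783.225 Pa

783.225 Pa


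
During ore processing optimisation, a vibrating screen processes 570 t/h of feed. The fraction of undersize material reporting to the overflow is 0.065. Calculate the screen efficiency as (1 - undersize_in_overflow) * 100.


93.5%

Screen efficiency = (1 - fraction of undersize in overflow) * 100
= (1 - 0.065) * 100
= 0.935 * 100
= 93.5%


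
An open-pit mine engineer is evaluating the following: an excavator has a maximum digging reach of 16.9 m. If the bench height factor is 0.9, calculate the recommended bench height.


15.21 m

Bench height = reach * factor
= 16.9 * 0.9
= 15.21 m


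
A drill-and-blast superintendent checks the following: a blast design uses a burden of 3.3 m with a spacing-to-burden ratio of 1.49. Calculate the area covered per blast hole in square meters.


16.2261 m^2

First, find the spacing:
Spacing = burden * ratio = 3.3 * 1.49
= 4.917 m
Then, calculate the area:
Area = burden * spacing = 3.3 * 4.917
= 16.2261 m^2


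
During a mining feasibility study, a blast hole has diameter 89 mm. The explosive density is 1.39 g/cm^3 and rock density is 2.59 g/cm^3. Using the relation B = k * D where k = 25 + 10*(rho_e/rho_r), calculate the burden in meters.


2.7026 m

First, compute k:
rho_e / rho_r = 1.39 / 2.59 = 0.5366795367
k = 25 + 10 * 0.5366795367 = 30.36679537
Then, compute burden:
B = k * D / 1000 = 30.36679537 * 89 / 1000
= 2702.644788 / 1000
= 2.7026 m


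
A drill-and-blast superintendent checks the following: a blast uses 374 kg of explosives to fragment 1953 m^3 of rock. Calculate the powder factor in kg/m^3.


Powder factor = explosive mass / rock volume
= 374 / 1953
= 0.1915 kg/m^3

0.1915 kg/m^3


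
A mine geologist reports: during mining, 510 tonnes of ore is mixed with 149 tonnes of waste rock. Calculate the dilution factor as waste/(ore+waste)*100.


22.61%

Total material = ore + waste
= 510 + 149 = 659 tonnes
Dilution = waste / total * 100
= 149 / 659 * 100
= 0.2261001517 * 100
= 22.61%


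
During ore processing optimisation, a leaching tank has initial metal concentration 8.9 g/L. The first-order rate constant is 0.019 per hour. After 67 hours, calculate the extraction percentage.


72.001%

Compute the exponent:
-k * t = -0.019 * 67 = -1.273
Remaining concentration:
C = 8.9 * exp(-1.273)
= 8.9 * 0.2799903894
= 2.491914466 g/L
Extracted = 8.9 - 2.491914466 = 6.408085534 g/L
Extraction % = 6.408085534 / 8.9 * 100
= 72.001%


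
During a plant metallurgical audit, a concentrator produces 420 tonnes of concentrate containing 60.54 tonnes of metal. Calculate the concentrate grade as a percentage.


Grade = (metal in concentrate / concentrate mass) * 100
= (60.54 / 420) * 100
= 0.1441428571 * 100
= 14.4143%

14.4143%


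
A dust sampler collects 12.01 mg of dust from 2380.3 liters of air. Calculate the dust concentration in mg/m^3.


5.0456 mg/m^3

Convert liters to m^3: 1 m^3 = 1000 L
Concentration = mass / volume * 1000
= 12.01 / 2380.3 * 1000
= 0.00504558249 * 1000
= 5.0456 mg/m^3


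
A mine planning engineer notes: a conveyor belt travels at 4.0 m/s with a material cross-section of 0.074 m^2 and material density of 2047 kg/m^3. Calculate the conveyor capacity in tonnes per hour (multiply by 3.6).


Volumetric flow = speed * area
= 4.0 * 0.074 = 0.296 m^3/s
Mass flow = volumetric * density
= 0.296 * 2047 = 605.912 kg/s
Convert to t/h: multiply by 3.6
Capacity = 605.912 * 3.6
= 2181.2832 t/h

2181.2832 t/h


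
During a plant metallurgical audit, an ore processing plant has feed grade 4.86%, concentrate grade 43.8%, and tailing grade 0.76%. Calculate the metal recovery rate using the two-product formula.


85.8518%

Using the two-product formula:
R = 100 * c * (f - t) / (f * (c - t))
Numerator = 100 * 43.8 * (4.86 - 0.76)
= 100 * 43.8 * 4.1
= 17958.0
Denominator = 4.86 * (43.8 - 0.76)
= 4.86 * 43.04
= 209.1744
R = 17958.0 / 209.1744
= 85.8518%


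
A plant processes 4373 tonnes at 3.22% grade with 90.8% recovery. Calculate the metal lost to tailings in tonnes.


12.9546 tonnes

Total metal in feed:
= 4373 * 3.22 / 100 = 140.8106 tonnes
Metal recovered:
= 140.8106 * 90.8 / 100 = 127.8560248 tonnes
Metal lost to tailings:
= 140.8106 - 127.8560248
= 12.9546 tonnes


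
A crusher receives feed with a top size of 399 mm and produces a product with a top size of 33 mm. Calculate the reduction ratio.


Reduction ratio = feed size / product size
= 399 / 33
= 12.0909

12.0909


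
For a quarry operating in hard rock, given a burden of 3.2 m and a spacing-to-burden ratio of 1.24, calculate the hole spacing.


Spacing = burden * ratio
= 3.2 * 1.24
= 3.968 m

3.968 m


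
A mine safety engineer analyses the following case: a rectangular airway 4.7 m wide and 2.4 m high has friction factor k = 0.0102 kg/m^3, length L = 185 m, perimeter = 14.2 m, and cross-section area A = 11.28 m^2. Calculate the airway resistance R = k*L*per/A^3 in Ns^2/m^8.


Compute the numerator:
k * L * per = 0.0102 * 185 * 14.2
= 26.7954
Compute the denominator:
A^3 = 11.28^3 = 1435.249152
Resistance:
R = 26.7954 / 1435.249152
= 0.0187 Ns^2/m^8

0.0187 Ns^2/m^8


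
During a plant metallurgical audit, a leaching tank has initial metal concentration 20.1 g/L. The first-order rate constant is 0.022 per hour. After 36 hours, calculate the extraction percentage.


Compute the exponent:
-k * t = -0.022 * 36 = -0.792
Remaining concentration:
C = 20.1 * exp(-0.792)
= 20.1 * 0.4529380128
= 9.104054057 g/L
Extracted = 20.1 - 9.104054057 = 10.99594594 g/L
Extraction % = 10.99594594 / 20.1 * 100
= 54.7062%

54.7062%


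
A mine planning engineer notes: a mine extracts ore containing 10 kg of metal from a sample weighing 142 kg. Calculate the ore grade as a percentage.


7.0423%

Ore grade = (metal mass / ore mass) * 100
= (10 / 142) * 100
= 0.07042253521 * 100
= 7.0423%


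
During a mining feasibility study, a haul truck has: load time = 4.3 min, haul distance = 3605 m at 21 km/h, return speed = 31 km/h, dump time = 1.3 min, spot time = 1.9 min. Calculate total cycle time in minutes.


Convert haul speed to m/min: 21 * 1000/60 = 350 m/min
Haul time = 3605 / 350 = 10.3 min
Convert return speed to m/min: 31 * 1000/60 = 516.6666667 m/min
Return time = 3605 / 516.6666667 = 6.977419355 min
Total cycle time:
= 4.3 + 10.3 + 1.3 + 6.977419355 + 1.9
= 24.7774 min

24.7774 min


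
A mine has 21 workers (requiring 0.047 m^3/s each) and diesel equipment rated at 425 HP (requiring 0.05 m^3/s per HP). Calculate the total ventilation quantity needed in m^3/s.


22.237 m^3/s

Airflow for workers:
Q_people = 21 * 0.047 = 0.987 m^3/s
Airflow for diesel equipment:
Q_diesel = 425 * 0.05 = 21.25 m^3/s
Total ventilation:
Q_total = 0.987 + 21.25
= 22.237 m^3/s


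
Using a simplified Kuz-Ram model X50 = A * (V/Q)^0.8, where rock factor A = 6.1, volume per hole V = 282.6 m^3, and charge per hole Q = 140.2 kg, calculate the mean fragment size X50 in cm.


Compute V/Q:
V/Q = 282.6 / 140.2 = 2.015691869
Raise to the power 0.8:
(V/Q)^0.8 = 2.015691869^0.8 = 1.752021031
Multiply by A:
X50 = 6.1 * 1.752021031
= 10.6873 cm

10.6873 cm


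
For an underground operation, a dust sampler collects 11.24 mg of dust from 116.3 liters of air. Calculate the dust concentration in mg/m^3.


96.6466 mg/m^3

Convert liters to m^3: 1 m^3 = 1000 L
Concentration = mass / volume * 1000
= 11.24 / 116.3 * 1000
= 0.09664660361 * 1000
= 96.6466 mg/m^3


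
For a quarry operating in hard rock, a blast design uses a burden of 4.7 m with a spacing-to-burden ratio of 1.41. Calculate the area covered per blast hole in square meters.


First, find the spacing:
Spacing = burden * ratio = 4.7 * 1.41
= 6.627 m
Then, calculate the area:
Area = burden * spacing = 4.7 * 6.627
= 31.1469 m^2

31.1469 m^2


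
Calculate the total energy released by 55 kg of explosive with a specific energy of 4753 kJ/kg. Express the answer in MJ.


261.415 MJ

Energy = mass * specific_energy / 1000
= 55 * 4753 / 1000
= 261415 / 1000
= 261.415 MJ


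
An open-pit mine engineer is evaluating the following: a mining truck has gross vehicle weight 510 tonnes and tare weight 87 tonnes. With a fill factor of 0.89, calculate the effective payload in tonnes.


376.47 tonnes

Maximum payload = gross - tare
= 510 - 87 = 423 tonnes
Effective payload = max payload * fill factor
= 423 * 0.89
= 376.47 tonnes


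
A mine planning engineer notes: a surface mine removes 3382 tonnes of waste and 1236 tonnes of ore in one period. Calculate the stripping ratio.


Stripping ratio = waste tonnage / ore tonnage
= 3382 / 1236
= 2.7362

2.7362


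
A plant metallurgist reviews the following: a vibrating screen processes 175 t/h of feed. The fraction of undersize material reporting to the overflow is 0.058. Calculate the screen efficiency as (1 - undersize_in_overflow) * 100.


Screen efficiency = (1 - fraction of undersize in overflow) * 100
= (1 - 0.058) * 100
= 0.942 * 100
= 94.2%

94.2%


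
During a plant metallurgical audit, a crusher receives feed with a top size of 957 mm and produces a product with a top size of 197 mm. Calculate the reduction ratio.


Reduction ratio = feed size / product size
= 957 / 197
= 4.8579

4.8579


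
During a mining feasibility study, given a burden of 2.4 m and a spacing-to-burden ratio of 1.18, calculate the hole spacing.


Spacing = burden * ratio
= 2.4 * 1.18
= 2.832 m

2.832 m


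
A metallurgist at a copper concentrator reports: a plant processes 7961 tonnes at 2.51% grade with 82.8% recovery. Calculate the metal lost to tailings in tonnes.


34.3692 tonnes

Total metal in feed:
= 7961 * 2.51 / 100 = 199.8211 tonnes
Metal recovered:
= 199.8211 * 82.8 / 100 = 165.4518708 tonnes
Metal lost to tailings:
= 199.8211 - 165.4518708
= 34.3692 tonnes


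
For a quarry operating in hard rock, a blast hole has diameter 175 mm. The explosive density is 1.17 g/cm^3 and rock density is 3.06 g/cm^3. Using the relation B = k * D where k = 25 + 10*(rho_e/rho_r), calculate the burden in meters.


5.0441 m

First, compute k:
rho_e / rho_r = 1.17 / 3.06 = 0.3823529412
k = 25 + 10 * 0.3823529412 = 28.82352941
Then, compute burden:
B = k * D / 1000 = 28.82352941 * 175 / 1000
= 5044.117647 / 1000
= 5.0441 m


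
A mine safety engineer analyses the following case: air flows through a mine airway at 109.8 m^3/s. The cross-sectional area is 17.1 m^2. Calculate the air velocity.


Velocity = flow rate / cross-sectional area
= 109.8 / 17.1
= 6.4211 m/s

6.4211 m/s


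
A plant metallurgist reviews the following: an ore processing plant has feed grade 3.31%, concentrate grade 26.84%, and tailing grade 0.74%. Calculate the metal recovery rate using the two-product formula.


Using the two-product formula:
R = 100 * c * (f - t) / (f * (c - t))
Numerator = 100 * 26.84 * (3.31 - 0.74)
= 100 * 26.84 * 2.57
= 6897.88
Denominator = 3.31 * (26.84 - 0.74)
= 3.31 * 26.1
= 86.391
R = 6897.88 / 86.391
= 79.8449%

79.8449%


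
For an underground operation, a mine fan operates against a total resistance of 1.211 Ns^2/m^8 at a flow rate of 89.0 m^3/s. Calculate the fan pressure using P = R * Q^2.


9592.331 Pa

Compute Q^2:
Q^2 = 89.0^2 = 7921.0
Compute pressure:
P = R * Q^2 = 1.211 * 7921.0
= 9592.331 Pa


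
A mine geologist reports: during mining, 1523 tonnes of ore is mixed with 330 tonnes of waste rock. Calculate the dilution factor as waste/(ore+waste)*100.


17.809%

Total material = ore + waste
= 1523 + 330 = 1853 tonnes
Dilution = waste / total * 100
= 330 / 1853 * 100
= 0.1780895845 * 100
= 17.809%


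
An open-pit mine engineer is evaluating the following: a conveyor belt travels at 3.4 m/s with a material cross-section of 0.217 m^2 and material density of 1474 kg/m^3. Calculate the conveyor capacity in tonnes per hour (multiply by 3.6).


3915.0619 t/h

Volumetric flow = speed * area
= 3.4 * 0.217 = 0.7378 m^3/s
Mass flow = volumetric * density
= 0.7378 * 1474 = 1087.5172 kg/s
Convert to t/h: multiply by 3.6
Capacity = 1087.5172 * 3.6
= 3915.0619 t/h


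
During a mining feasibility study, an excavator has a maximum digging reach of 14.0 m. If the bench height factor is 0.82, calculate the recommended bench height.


11.48 m

Bench height = reach * factor
= 14.0 * 0.82
= 11.48 m


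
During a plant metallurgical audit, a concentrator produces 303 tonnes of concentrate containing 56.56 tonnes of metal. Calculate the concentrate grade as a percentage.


18.6667%

Grade = (metal in concentrate / concentrate mass) * 100
= (56.56 / 303) * 100
= 0.1866666667 * 100
= 18.6667%


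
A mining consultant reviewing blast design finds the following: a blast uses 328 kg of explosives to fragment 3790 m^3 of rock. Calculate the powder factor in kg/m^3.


Powder factor = explosive mass / rock volume
= 328 / 3790
= 0.0865 kg/m^3

0.0865 kg/m^3


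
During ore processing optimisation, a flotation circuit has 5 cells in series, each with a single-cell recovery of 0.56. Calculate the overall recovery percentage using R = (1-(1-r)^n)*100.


98.3508%

Complement of single-cell recovery:
1 - r = 1 - 0.56 = 0.44
Raise to power n:
(1 - r)^5 = 0.44^5 = 0.0164916224
Overall recovery:
R = (1 - 0.0164916224) * 100
= 98.3508%


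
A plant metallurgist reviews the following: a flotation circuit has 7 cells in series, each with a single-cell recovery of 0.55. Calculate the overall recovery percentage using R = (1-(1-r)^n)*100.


Complement of single-cell recovery:
1 - r = 1 - 0.55 = 0.45
Raise to power n:
(1 - r)^7 = 0.45^7 = 0.003736694531
Overall recovery:
R = (1 - 0.003736694531) * 100
= 99.6263%

99.6263%


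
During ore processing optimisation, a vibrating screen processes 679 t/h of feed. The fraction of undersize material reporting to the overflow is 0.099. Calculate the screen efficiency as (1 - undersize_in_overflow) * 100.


Screen efficiency = (1 - fraction of undersize in overflow) * 100
= (1 - 0.099) * 100
= 0.901 * 100
= 90.1%

90.1%


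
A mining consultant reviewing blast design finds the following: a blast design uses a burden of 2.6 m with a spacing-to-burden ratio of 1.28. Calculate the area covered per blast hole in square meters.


8.6528 m^2

First, find the spacing:
Spacing = burden * ratio = 2.6 * 1.28
= 3.328 m
Then, calculate the area:
Area = burden * spacing = 2.6 * 3.328
= 8.6528 m^2


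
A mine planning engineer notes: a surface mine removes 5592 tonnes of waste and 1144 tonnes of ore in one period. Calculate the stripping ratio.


4.8881

Stripping ratio = waste tonnage / ore tonnage
= 5592 / 1144
= 4.8881


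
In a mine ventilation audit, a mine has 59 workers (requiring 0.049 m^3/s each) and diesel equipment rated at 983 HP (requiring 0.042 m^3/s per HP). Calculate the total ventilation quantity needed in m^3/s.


44.177 m^3/s

Airflow for workers:
Q_people = 59 * 0.049 = 2.891 m^3/s
Airflow for diesel equipment:
Q_diesel = 983 * 0.042 = 41.286 m^3/s
Total ventilation:
Q_total = 2.891 + 41.286
= 44.177 m^3/s


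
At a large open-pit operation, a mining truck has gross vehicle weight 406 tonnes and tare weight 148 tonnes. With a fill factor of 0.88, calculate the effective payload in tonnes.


Maximum payload = gross - tare
= 406 - 148 = 258 tonnes
Effective payload = max payload * fill factor
= 258 * 0.88
= 227.04 tonnes

227.04 tonnes


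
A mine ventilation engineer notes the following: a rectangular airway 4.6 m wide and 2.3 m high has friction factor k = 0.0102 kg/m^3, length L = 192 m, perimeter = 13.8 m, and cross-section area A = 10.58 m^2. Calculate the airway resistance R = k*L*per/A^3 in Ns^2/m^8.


Compute the numerator:
k * L * per = 0.0102 * 192 * 13.8
= 27.02592
Compute the denominator:
A^3 = 10.58^3 = 1184.287112
Resistance:
R = 27.02592 / 1184.287112
= 0.0228 Ns^2/m^8

0.0228 Ns^2/m^8


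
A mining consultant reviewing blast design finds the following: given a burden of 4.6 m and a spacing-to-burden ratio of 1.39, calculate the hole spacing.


Spacing = burden * ratio
= 4.6 * 1.39
= 6.394 m

6.394 m


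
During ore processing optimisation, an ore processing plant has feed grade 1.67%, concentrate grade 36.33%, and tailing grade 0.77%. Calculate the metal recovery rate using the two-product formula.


55.0592%

Using the two-product formula:
R = 100 * c * (f - t) / (f * (c - t))
Numerator = 100 * 36.33 * (1.67 - 0.77)
= 100 * 36.33 * 0.9
= 3269.7
Denominator = 1.67 * (36.33 - 0.77)
= 1.67 * 35.56
= 59.3852
R = 3269.7 / 59.3852
= 55.0592%


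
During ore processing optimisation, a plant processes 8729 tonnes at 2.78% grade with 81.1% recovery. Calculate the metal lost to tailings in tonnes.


45.8639 tonnes

Total metal in feed:
= 8729 * 2.78 / 100 = 242.6662 tonnes
Metal recovered:
= 242.6662 * 81.1 / 100 = 196.8022882 tonnes
Metal lost to tailings:
= 242.6662 - 196.8022882
= 45.8639 tonnes


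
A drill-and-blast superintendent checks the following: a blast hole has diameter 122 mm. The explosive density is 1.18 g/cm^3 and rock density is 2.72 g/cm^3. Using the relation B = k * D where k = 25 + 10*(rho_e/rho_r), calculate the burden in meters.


3.5793 m

First, compute k:
rho_e / rho_r = 1.18 / 2.72 = 0.4338235294
k = 25 + 10 * 0.4338235294 = 29.33823529
Then, compute burden:
B = k * D / 1000 = 29.33823529 * 122 / 1000
= 3579.264706 / 1000
= 3.5793 m


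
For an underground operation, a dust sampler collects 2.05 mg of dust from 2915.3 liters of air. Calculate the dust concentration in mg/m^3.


Convert liters to m^3: 1 m^3 = 1000 L
Concentration = mass / volume * 1000
= 2.05 / 2915.3 * 1000
= 0.000703186636 * 1000
= 0.7032 mg/m^3

0.7032 mg/m^3


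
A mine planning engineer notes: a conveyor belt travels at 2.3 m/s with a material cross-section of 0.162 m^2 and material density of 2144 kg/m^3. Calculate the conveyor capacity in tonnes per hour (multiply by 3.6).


2875.8758 t/h

Volumetric flow = speed * area
= 2.3 * 0.162 = 0.3726 m^3/s
Mass flow = volumetric * density
= 0.3726 * 2144 = 798.8544 kg/s
Convert to t/h: multiply by 3.6
Capacity = 798.8544 * 3.6
= 2875.8758 t/h


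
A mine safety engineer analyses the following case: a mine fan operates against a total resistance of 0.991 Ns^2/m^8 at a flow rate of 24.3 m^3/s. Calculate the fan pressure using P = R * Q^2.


585.1756 Pa

Compute Q^2:
Q^2 = 24.3^2 = 590.49
Compute pressure:
P = R * Q^2 = 0.991 * 590.49
= 585.1756 Pa


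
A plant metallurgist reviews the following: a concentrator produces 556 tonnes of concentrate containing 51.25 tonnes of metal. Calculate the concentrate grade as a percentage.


9.2176%

Grade = (metal in concentrate / concentrate mass) * 100
= (51.25 / 556) * 100
= 0.09217625899 * 100
= 9.2176%


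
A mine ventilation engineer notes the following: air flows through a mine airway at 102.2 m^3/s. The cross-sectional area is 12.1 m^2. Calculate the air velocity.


Velocity = flow rate / cross-sectional area
= 102.2 / 12.1
= 8.4463 m/s

8.4463 m/s


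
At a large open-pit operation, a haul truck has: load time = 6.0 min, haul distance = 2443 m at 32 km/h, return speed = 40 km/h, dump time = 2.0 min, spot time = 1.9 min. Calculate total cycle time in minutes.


Convert haul speed to m/min: 32 * 1000/60 = 533.3333333 m/min
Haul time = 2443 / 533.3333333 = 4.580625 min
Convert return speed to m/min: 40 * 1000/60 = 666.6666667 m/min
Return time = 2443 / 666.6666667 = 3.6645 min
Total cycle time:
= 6.0 + 4.580625 + 2.0 + 3.6645 + 1.9
= 18.1451 min

18.1451 min


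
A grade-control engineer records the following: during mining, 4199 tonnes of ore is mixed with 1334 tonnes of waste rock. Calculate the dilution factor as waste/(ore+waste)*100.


24.1099%

Total material = ore + waste
= 4199 + 1334 = 5533 tonnes
Dilution = waste / total * 100
= 1334 / 5533 * 100
= 0.2410988614 * 100
= 24.1099%


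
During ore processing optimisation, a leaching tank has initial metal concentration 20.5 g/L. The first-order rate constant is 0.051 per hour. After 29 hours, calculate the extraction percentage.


Compute the exponent:
-k * t = -0.051 * 29 = -1.479
Remaining concentration:
C = 20.5 * exp(-1.479)
= 20.5 * 0.2278654399
= 4.671241519 g/L
Extracted = 20.5 - 4.671241519 = 15.82875848 g/L
Extraction % = 15.82875848 / 20.5 * 100
= 77.2135%

77.2135%


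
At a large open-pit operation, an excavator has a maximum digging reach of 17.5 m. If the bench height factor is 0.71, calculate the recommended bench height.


Bench height = reach * factor
= 17.5 * 0.71
= 12.425 m

12.425 m


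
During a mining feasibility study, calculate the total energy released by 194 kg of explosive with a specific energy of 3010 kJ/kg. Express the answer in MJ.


583.94 MJ

Energy = mass * specific_energy / 1000
= 194 * 3010 / 1000
= 583940 / 1000
= 583.94 MJ


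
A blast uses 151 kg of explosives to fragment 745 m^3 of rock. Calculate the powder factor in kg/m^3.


Powder factor = explosive mass / rock volume
= 151 / 745
= 0.2027 kg/m^3

0.2027 kg/m^3


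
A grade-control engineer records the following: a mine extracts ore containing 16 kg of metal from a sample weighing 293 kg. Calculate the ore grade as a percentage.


Ore grade = (metal mass / ore mass) * 100
= (16 / 293) * 100
= 0.05460750853 * 100
= 5.4608%

5.4608%


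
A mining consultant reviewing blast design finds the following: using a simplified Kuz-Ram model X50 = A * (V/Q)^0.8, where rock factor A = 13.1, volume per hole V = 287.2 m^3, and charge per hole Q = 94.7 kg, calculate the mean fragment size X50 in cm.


31.8228 cm

Compute V/Q:
V/Q = 287.2 / 94.7 = 3.032734952
Raise to the power 0.8:
(V/Q)^0.8 = 3.032734952^0.8 = 2.429224012
Multiply by A:
X50 = 13.1 * 2.429224012
= 31.8228 cm


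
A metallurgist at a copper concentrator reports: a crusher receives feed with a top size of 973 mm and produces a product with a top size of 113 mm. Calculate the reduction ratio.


8.6106

Reduction ratio = feed size / product size
= 973 / 113
= 8.6106


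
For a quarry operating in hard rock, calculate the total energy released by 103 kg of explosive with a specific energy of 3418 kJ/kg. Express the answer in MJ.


352.054 MJ

Energy = mass * specific_energy / 1000
= 103 * 3418 / 1000
= 352054 / 1000
= 352.054 MJ


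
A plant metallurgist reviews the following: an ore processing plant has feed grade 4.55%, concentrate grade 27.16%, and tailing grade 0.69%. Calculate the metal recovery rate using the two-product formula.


Using the two-product formula:
R = 100 * c * (f - t) / (f * (c - t))
Numerator = 100 * 27.16 * (4.55 - 0.69)
= 100 * 27.16 * 3.86
= 10483.76
Denominator = 4.55 * (27.16 - 0.69)
= 4.55 * 26.47
= 120.4385
R = 10483.76 / 120.4385
= 87.0466%

87.0466%


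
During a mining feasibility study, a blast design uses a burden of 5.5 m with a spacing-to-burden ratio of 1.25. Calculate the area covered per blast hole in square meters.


37.8125 m^2

First, find the spacing:
Spacing = burden * ratio = 5.5 * 1.25
= 6.875 m
Then, calculate the area:
Area = burden * spacing = 5.5 * 6.875
= 37.8125 m^2


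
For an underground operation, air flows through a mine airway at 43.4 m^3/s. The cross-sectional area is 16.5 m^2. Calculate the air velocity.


2.6303 m/s

Velocity = flow rate / cross-sectional area
= 43.4 / 16.5
= 2.6303 m/s


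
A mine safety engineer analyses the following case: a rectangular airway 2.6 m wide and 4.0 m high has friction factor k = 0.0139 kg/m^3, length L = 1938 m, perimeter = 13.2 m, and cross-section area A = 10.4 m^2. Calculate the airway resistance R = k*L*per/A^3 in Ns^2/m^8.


Compute the numerator:
k * L * per = 0.0139 * 1938 * 13.2
= 355.58424
Compute the denominator:
A^3 = 10.4^3 = 1124.864
Resistance:
R = 355.58424 / 1124.864
= 0.3161 Ns^2/m^8

0.3161 Ns^2/m^8


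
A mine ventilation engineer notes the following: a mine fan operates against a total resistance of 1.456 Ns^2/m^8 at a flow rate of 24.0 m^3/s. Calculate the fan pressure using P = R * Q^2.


838.656 Pa

Compute Q^2:
Q^2 = 24.0^2 = 576.0
Compute pressure:
P = R * Q^2 = 1.456 * 576.0
= 838.656 Pa


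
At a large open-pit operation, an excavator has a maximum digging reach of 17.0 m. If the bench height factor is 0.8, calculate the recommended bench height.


13.6 m

Bench height = reach * factor
= 17.0 * 0.8
= 13.6 m


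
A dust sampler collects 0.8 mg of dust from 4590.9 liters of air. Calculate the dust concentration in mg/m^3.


0.1743 mg/m^3

Convert liters to m^3: 1 m^3 = 1000 L
Concentration = mass / volume * 1000
= 0.8 / 4590.9 * 1000
= 0.0001742577708 * 1000
= 0.1743 mg/m^3


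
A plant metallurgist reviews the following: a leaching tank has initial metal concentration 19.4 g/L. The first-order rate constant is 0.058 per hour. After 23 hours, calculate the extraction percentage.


Compute the exponent:
-k * t = -0.058 * 23 = -1.334
Remaining concentration:
C = 19.4 * exp(-1.334)
= 19.4 * 0.2634214653
= 5.110376426 g/L
Extracted = 19.4 - 5.110376426 = 14.28962357 g/L
Extraction % = 14.28962357 / 19.4 * 100
= 73.6579%

73.6579%


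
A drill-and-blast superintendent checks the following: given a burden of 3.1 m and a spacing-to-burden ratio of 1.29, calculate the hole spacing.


Spacing = burden * ratio
= 3.1 * 1.29
= 3.999 m

3.999 m


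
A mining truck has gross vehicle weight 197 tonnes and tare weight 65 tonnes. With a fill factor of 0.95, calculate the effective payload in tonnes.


Maximum payload = gross - tare
= 197 - 65 = 132 tonnes
Effective payload = max payload * fill factor
= 132 * 0.95
= 125.4 tonnes

125.4 tonnes


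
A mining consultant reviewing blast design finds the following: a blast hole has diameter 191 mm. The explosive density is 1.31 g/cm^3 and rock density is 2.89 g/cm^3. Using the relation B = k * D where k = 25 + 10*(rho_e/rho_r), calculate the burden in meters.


5.6408 m

First, compute k:
rho_e / rho_r = 1.31 / 2.89 = 0.4532871972
k = 25 + 10 * 0.4532871972 = 29.53287197
Then, compute burden:
B = k * D / 1000 = 29.53287197 * 191 / 1000
= 5640.778547 / 1000
= 5.6408 m


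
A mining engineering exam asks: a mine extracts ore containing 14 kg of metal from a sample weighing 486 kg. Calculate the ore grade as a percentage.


2.8807%

Ore grade = (metal mass / ore mass) * 100
= (14 / 486) * 100
= 0.02880658436 * 100
= 2.8807%


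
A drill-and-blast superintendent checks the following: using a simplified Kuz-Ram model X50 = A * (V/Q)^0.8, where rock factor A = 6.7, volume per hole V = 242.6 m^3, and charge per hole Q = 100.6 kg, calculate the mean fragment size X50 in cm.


Compute V/Q:
V/Q = 242.6 / 100.6 = 2.411530815
Raise to the power 0.8:
(V/Q)^0.8 = 2.411530815^0.8 = 2.022247246
Multiply by A:
X50 = 6.7 * 2.022247246
= 13.5491 cm

13.5491 cm


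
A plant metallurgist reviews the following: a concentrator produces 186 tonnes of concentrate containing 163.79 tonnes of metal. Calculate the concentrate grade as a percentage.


Grade = (metal in concentrate / concentrate mass) * 100
= (163.79 / 186) * 100
= 0.8805913978 * 100
= 88.0591%

88.0591%


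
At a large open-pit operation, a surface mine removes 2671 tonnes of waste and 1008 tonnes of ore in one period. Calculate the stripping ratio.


2.6498

Stripping ratio = waste tonnage / ore tonnage
= 2671 / 1008
= 2.6498


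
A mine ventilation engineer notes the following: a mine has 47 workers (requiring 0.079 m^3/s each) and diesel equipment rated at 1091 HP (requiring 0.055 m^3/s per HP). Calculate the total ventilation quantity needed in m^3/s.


Airflow for workers:
Q_people = 47 * 0.079 = 3.713 m^3/s
Airflow for diesel equipment:
Q_diesel = 1091 * 0.055 = 60.005 m^3/s
Total ventilation:
Q_total = 3.713 + 60.005
= 63.718 m^3/s

63.718 m^3/s


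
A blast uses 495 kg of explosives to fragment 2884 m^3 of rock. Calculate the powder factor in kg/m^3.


0.1716 kg/m^3

Powder factor = explosive mass / rock volume
= 495 / 2884
= 0.1716 kg/m^3


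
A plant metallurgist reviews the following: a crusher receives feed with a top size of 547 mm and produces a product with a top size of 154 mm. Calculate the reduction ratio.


3.5519

Reduction ratio = feed size / product size
= 547 / 154
= 3.5519


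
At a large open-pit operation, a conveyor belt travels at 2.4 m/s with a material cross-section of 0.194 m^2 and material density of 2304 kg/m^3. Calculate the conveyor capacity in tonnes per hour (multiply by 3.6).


3861.8726 t/h

Volumetric flow = speed * area
= 2.4 * 0.194 = 0.4656 m^3/s
Mass flow = volumetric * density
= 0.4656 * 2304 = 1072.7424 kg/s
Convert to t/h: multiply by 3.6
Capacity = 1072.7424 * 3.6
= 3861.8726 t/h


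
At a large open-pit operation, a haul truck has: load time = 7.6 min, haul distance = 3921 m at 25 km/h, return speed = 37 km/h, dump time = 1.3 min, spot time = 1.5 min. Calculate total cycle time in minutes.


Convert haul speed to m/min: 25 * 1000/60 = 416.6666667 m/min
Haul time = 3921 / 416.6666667 = 9.4104 min
Convert return speed to m/min: 37 * 1000/60 = 616.6666667 m/min
Return time = 3921 / 616.6666667 = 6.358378378 min
Total cycle time:
= 7.6 + 9.4104 + 1.3 + 6.358378378 + 1.5
= 26.1688 min

26.1688 min


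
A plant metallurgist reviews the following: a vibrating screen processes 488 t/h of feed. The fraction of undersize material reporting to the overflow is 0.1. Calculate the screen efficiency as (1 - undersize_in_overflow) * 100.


90.0%

Screen efficiency = (1 - fraction of undersize in overflow) * 100
= (1 - 0.1) * 100
= 0.9 * 100
= 90.0%


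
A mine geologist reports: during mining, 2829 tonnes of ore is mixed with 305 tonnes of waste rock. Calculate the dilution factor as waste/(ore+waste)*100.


9.732%

Total material = ore + waste
= 2829 + 305 = 3134 tonnes
Dilution = waste / total * 100
= 305 / 3134 * 100
= 0.09731971921 * 100
= 9.732%


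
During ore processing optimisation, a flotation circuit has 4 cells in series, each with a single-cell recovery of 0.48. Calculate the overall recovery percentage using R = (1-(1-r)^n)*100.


92.6884%

Complement of single-cell recovery:
1 - r = 1 - 0.48 = 0.52
Raise to power n:
(1 - r)^4 = 0.52^4 = 0.07311616
Overall recovery:
R = (1 - 0.07311616) * 100
= 92.6884%


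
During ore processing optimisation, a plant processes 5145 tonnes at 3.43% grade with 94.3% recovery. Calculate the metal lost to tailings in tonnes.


10.059 tonnes

Total metal in feed:
= 5145 * 3.43 / 100 = 176.4735 tonnes
Metal recovered:
= 176.4735 * 94.3 / 100 = 166.4145105 tonnes
Metal lost to tailings:
= 176.4735 - 166.4145105
= 10.059 tonnes


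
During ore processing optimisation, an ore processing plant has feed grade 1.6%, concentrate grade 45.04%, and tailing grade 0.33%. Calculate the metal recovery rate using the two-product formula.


Using the two-product formula:
R = 100 * c * (f - t) / (f * (c - t))
Numerator = 100 * 45.04 * (1.6 - 0.33)
= 100 * 45.04 * 1.27
= 5720.08
Denominator = 1.6 * (45.04 - 0.33)
= 1.6 * 44.71
= 71.536
R = 5720.08 / 71.536
= 79.9609%

79.9609%


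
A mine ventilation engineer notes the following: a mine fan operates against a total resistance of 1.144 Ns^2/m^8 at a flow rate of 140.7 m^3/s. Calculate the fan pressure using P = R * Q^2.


Compute Q^2:
Q^2 = 140.7^2 = 19796.49
Compute pressure:
P = R * Q^2 = 1.144 * 19796.49
= 22647.1846 Pa

22647.1846 Pa


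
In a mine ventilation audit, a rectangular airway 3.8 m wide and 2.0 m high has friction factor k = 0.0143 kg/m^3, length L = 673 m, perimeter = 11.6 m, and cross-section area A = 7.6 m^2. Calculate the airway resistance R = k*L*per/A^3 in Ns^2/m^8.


0.2543 Ns^2/m^8

Compute the numerator:
k * L * per = 0.0143 * 673 * 11.6
= 111.63724
Compute the denominator:
A^3 = 7.6^3 = 438.976
Resistance:
R = 111.63724 / 438.976
= 0.2543 Ns^2/m^8


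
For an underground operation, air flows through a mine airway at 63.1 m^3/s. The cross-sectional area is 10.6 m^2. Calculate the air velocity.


Velocity = flow rate / cross-sectional area
= 63.1 / 10.6
= 5.9528 m/s

5.9528 m/s


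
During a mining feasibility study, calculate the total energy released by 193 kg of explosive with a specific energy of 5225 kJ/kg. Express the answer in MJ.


Energy = mass * specific_energy / 1000
= 193 * 5225 / 1000
= 1008425 / 1000
= 1008.425 MJ

1008.425 MJ


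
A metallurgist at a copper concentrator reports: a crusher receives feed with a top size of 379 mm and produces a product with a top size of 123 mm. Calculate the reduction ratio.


3.0813

Reduction ratio = feed size / product size
= 379 / 123
= 3.0813


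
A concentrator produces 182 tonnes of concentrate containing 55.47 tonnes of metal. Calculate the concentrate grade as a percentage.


30.478%

Grade = (metal in concentrate / concentrate mass) * 100
= (55.47 / 182) * 100
= 0.3047802198 * 100
= 30.478%


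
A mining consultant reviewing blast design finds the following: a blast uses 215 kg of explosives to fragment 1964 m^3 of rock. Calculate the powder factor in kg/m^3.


0.1095 kg/m^3

Powder factor = explosive mass / rock volume
= 215 / 1964
= 0.1095 kg/m^3


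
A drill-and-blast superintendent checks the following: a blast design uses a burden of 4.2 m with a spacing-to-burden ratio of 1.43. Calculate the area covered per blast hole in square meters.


25.2252 m^2

First, find the spacing:
Spacing = burden * ratio = 4.2 * 1.43
= 6.006 m
Then, calculate the area:
Area = burden * spacing = 4.2 * 6.006
= 25.2252 m^2


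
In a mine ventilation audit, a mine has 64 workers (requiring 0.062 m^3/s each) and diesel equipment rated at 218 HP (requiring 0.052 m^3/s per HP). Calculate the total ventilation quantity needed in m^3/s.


Airflow for workers:
Q_people = 64 * 0.062 = 3.968 m^3/s
Airflow for diesel equipment:
Q_diesel = 218 * 0.052 = 11.336 m^3/s
Total ventilation:
Q_total = 3.968 + 11.336
= 15.304 m^3/s

15.304 m^3/s


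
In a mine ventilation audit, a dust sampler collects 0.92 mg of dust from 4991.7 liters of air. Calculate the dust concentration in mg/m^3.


0.1843 mg/m^3

Convert liters to m^3: 1 m^3 = 1000 L
Concentration = mass / volume * 1000
= 0.92 / 4991.7 * 1000
= 0.0001843059479 * 1000
= 0.1843 mg/m^3


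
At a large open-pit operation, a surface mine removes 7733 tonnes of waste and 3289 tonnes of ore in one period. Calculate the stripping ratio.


Stripping ratio = waste tonnage / ore tonnage
= 7733 / 3289
= 2.3512

2.3512


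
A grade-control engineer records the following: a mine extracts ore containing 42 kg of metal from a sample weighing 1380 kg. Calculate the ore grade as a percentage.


3.0435%

Ore grade = (metal mass / ore mass) * 100
= (42 / 1380) * 100
= 0.03043478261 * 100
= 3.0435%


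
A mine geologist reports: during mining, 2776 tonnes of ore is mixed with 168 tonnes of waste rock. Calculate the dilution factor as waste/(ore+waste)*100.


Total material = ore + waste
= 2776 + 168 = 2944 tonnes
Dilution = waste / total * 100
= 168 / 2944 * 100
= 0.05706521739 * 100
= 5.7065%

5.7065%


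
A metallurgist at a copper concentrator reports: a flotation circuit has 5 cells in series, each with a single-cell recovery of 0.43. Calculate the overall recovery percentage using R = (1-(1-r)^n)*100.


93.9831%

Complement of single-cell recovery:
1 - r = 1 - 0.43 = 0.57
Raise to power n:
(1 - r)^5 = 0.57^5 = 0.0601692057
Overall recovery:
R = (1 - 0.0601692057) * 100
= 93.9831%


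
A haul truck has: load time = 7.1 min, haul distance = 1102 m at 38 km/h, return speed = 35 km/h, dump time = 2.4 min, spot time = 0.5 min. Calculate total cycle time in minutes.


Convert haul speed to m/min: 38 * 1000/60 = 633.3333333 m/min
Haul time = 1102 / 633.3333333 = 1.74 min
Convert return speed to m/min: 35 * 1000/60 = 583.3333333 m/min
Return time = 1102 / 583.3333333 = 1.889142857 min
Total cycle time:
= 7.1 + 1.74 + 2.4 + 1.889142857 + 0.5
= 13.6291 min

13.6291 min


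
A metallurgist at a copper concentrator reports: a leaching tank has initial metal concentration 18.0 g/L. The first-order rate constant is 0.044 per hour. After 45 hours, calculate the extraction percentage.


86.1931%

Compute the exponent:
-k * t = -0.044 * 45 = -1.98
Remaining concentration:
C = 18.0 * exp(-1.98)
= 18.0 * 0.1380692373
= 2.485246272 g/L
Extracted = 18.0 - 2.485246272 = 15.51475373 g/L
Extraction % = 15.51475373 / 18.0 * 100
= 86.1931%


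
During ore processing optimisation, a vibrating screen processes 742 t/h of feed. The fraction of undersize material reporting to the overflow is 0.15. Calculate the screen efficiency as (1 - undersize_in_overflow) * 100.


85.0%

Screen efficiency = (1 - fraction of undersize in overflow) * 100
= (1 - 0.15) * 100
= 0.85 * 100
= 85.0%


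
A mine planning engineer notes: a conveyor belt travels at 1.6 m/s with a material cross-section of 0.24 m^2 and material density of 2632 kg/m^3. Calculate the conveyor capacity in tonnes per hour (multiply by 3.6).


3638.4768 t/h

Volumetric flow = speed * area
= 1.6 * 0.24 = 0.384 m^3/s
Mass flow = volumetric * density
= 0.384 * 2632 = 1010.688 kg/s
Convert to t/h: multiply by 3.6
Capacity = 1010.688 * 3.6
= 3638.4768 t/h


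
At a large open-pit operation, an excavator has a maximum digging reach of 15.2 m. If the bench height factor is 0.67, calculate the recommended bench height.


Bench height = reach * factor
= 15.2 * 0.67
= 10.184 m

10.184 m


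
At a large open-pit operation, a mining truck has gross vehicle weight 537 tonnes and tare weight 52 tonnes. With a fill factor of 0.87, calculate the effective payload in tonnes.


421.95 tonnes

Maximum payload = gross - tare
= 537 - 52 = 485 tonnes
Effective payload = max payload * fill factor
= 485 * 0.87
= 421.95 tonnes


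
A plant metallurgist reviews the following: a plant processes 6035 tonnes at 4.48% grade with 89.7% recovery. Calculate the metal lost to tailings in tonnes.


27.8479 tonnes

Total metal in feed:
= 6035 * 4.48 / 100 = 270.368 tonnes
Metal recovered:
= 270.368 * 89.7 / 100 = 242.520096 tonnes
Metal lost to tailings:
= 270.368 - 242.520096
= 27.8479 tonnes


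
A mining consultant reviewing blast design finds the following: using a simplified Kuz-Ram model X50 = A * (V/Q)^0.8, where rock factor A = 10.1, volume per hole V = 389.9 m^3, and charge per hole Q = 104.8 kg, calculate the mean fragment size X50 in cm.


Compute V/Q:
V/Q = 389.9 / 104.8 = 3.720419847
Raise to the power 0.8:
(V/Q)^0.8 = 3.720419847^0.8 = 2.860708208
Multiply by A:
X50 = 10.1 * 2.860708208
= 28.8932 cm

28.8932 cm


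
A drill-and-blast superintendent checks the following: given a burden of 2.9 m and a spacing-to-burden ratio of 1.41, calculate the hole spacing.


4.089 m

Spacing = burden * ratio
= 2.9 * 1.41
= 4.089 m


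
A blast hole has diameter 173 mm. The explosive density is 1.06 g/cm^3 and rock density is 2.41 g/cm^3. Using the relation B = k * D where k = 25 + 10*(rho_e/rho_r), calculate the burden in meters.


First, compute k:
rho_e / rho_r = 1.06 / 2.41 = 0.4398340249
k = 25 + 10 * 0.4398340249 = 29.39834025
Then, compute burden:
B = k * D / 1000 = 29.39834025 * 173 / 1000
= 5085.912863 / 1000
= 5.0859 m

5.0859 m


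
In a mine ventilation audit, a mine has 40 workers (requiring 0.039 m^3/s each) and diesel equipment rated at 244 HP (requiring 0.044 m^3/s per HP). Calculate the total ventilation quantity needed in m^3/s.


Airflow for workers:
Q_people = 40 * 0.039 = 1.56 m^3/s
Airflow for diesel equipment:
Q_diesel = 244 * 0.044 = 10.736 m^3/s
Total ventilation:
Q_total = 1.56 + 10.736
= 12.296 m^3/s

12.296 m^3/s


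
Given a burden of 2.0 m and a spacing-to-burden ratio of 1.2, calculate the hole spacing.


Spacing = burden * ratio
= 2.0 * 1.2
= 2.4 m

2.4 m
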